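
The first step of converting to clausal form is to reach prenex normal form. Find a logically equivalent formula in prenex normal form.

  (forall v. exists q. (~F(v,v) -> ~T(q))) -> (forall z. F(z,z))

Eliminate → and ↔ using ¬ and ∨.
  ~(forall v. exists q. (~~F(v,v) | ~T(q))) | (forall z. F(z,z))
Move each ¬ inward, flipping quantifiers it crosses:
  (exists v. forall q. (~F(v,v) & T(q))) | (forall z. F(z,z))
Extract every quantifier outward, since the variables are now distinct and don't occur free across branches:
  exists v. forall q. forall z. (~F(v,v) & T(q) | F(z,z))

exists v. forall q. forall z. (~F(v,v) & T(q) | F(z,z))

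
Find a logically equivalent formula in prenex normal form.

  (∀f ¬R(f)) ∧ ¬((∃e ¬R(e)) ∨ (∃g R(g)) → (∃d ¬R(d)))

∀f ∃e ∃g ∀d (¬R(f) ∧ (¬R(e) ∨ R(g)) ∧ R(d))

Eliminate → and ↔ using ¬ and ∨.
  (∀f ¬R(f)) ∧ ¬(¬((∃e ¬R(e)) ∨ (∃g R(g))) ∨ (∃d ¬R(d)))
Move each ¬ inward, flipping quantifiers it crosses:
  (∀f ¬R(f)) ∧ ((∃e ¬R(e)) ∨ (∃g R(g))) ∧ (∀d R(d))
All bound variables are already distinct, so no renaming is needed.
Pull the quantifiers to the front (each side's bound variable is not free in the other side):
  ∀f ∃e ∃g ∀d (¬R(f) ∧ (¬R(e) ∨ R(g)) ∧ R(d))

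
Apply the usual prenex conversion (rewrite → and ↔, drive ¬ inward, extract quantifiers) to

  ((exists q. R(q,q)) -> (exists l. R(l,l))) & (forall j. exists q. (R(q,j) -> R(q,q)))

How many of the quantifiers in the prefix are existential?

Eliminate → and ↔ using ¬ and ∨.
  (~(exists q. R(q,q)) | (exists l. R(l,l))) & (forall j. exists q. (~R(q,j) | R(q,q)))
Move each ¬ inward, flipping quantifiers it crosses:
  ((forall q. ~R(q,q)) | (exists l. R(l,l))) & (forall j. exists q. (~R(q,j) | R(q,q)))
Standardize variables apart so no two quantifiers bind the same name: q↦p.
  ((forall q. ~R(q,q)) | (exists l. R(l,l))) & (forall j. exists p. (~R(p,j) | R(p,p)))
Finally move all quantifiers to the prefix:
  forall q. exists l. forall j. exists p. ((~R(q,q) | R(l,l)) & (~R(p,j) | R(p,p)))
The prefix is forall q exists l forall j exists p: 2 universal, 2 existential.

2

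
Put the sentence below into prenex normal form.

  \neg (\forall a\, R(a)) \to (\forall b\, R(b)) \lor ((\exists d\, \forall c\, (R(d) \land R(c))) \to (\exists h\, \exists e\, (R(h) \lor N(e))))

Eliminate → and ↔ using ¬ and ∨.
  \neg \neg (\forall a\, R(a)) \lor (\forall b\, R(b)) \lor \neg (\exists d\, \forall c\, (R(d) \land R(c))) \lor (\exists h\, \exists e\, (R(h) \lor N(e)))
Move each ¬ inward, flipping quantifiers it crosses:
  (\forall a\, R(a)) \lor (\forall b\, R(b)) \lor (\forall d\, \exists c\, (\neg R(d) \lor \neg R(c))) \lor (\exists h\, \exists e\, (R(h) \lor N(e)))
Finally move all quantifiers to the prefix:
  \forall a\, \forall b\, \forall d\, \exists c\, \exists h\, \exists e\, (R(a) \lor R(b) \lor \neg R(d) \lor \neg R(c) \lor R(h) \lor N(e))

\forall a\, \forall b\, \forall d\, \exists c\, \exists h\, \exists e\, (R(a) \lor R(b) \lor \neg R(d) \lor \neg R(c) \lor R(h) \lor N(e))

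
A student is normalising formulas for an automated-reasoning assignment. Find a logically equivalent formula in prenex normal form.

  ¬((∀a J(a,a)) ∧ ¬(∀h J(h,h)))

∃a ∀h (¬J(a,a) ∨ J(h,h))

Drive negations inward (¬∀x A ≡ ∃x ¬A, ¬∃x A ≡ ∀x ¬A, De Morgan for ∧/∨):
  (∃a ¬J(a,a)) ∨ (∀h J(h,h))
All bound variables are already distinct, so no renaming is needed.
Pull the quantifiers to the front (each side's bound variable is not free in the other side):
  ∃a ∀h (¬J(a,a) ∨ J(h,h))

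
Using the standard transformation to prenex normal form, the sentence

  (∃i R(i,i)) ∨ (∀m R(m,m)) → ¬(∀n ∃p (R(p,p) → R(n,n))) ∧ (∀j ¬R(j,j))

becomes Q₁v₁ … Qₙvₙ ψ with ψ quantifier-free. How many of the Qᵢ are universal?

3

First replace A → B with ¬A ∨ B.
  ¬((∃i R(i,i)) ∨ (∀m R(m,m))) ∨ ¬(∀n ∃p (¬R(p,p) ∨ R(n,n))) ∧ (∀j ¬R(j,j))
Push ¬ through the quantifiers and connectives to reach negation normal form:
  (∀i ¬R(i,i)) ∧ (∃m ¬R(m,m)) ∨ (∃n ∀p (R(p,p) ∧ ¬R(n,n))) ∧ (∀j ¬R(j,j))
All bound variables are already distinct, so no renaming is needed.
Finally move all quantifiers to the prefix:
  ∀i ∃m ∃n ∀p ∀j (¬R(i,i) ∧ ¬R(m,m) ∨ R(p,p) ∧ ¬R(n,n) ∧ ¬R(j,j))
The prefix is ∀i ∃m ∃n ∀p ∀j: 3 universal, 2 existential.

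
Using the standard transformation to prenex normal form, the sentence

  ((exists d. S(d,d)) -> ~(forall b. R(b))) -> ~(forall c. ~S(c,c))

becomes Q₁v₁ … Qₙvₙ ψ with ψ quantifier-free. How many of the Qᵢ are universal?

1

Rewrite implications/biconditionals: A → B as ¬A ∨ B.
  ~(~(exists d. S(d,d)) | ~(forall b. R(b))) | ~(forall c. ~S(c,c))
Move each ¬ inward, flipping quantifiers it crosses:
  (exists d. S(d,d)) & (forall b. R(b)) | (exists c. S(c,c))
All bound variables are already distinct, so no renaming is needed.
Pull the quantifiers to the front (each side's bound variable is not free in the other side):
  exists d. forall b. exists c. (S(d,d) & R(b) | S(c,c))
The prefix is exists d forall b exists c: 1 universal, 2 existential.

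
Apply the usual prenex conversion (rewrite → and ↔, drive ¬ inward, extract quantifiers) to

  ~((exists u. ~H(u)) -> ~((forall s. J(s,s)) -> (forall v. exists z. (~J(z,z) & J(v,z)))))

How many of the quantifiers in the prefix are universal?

First replace A → B with ¬A ∨ B.
  ~(~(exists u. ~H(u)) | ~(~(forall s. J(s,s)) | (forall v. exists z. (~J(z,z) & J(v,z)))))
Push ¬ through the quantifiers and connectives to reach negation normal form:
  (exists u. ~H(u)) & ((exists s. ~J(s,s)) | (forall v. exists z. (~J(z,z) & J(v,z))))
All bound variables are already distinct, so no renaming is needed.
Finally move all quantifiers to the prefix:
  exists u. exists s. forall v. exists z. (~H(u) & (~J(s,s) | ~J(z,z) & J(v,z)))
The prefix is exists u exists s forall v exists z: 1 universal, 3 existential.

1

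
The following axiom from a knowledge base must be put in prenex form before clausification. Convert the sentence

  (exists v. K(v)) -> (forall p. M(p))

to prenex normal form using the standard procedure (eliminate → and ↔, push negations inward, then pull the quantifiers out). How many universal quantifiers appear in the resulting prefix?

2

Rewrite implications/biconditionals: A → B as ¬A ∨ B.
  ~(exists v. K(v)) | (forall p. M(p))
Drive negations inward (¬∀x A ≡ ∃x ¬A, ¬∃x A ≡ ∀x ¬A, De Morgan for ∧/∨):
  (forall v. ~K(v)) | (forall p. M(p))
All bound variables are already distinct, so no renaming is needed.
Finally move all quantifiers to the prefix:
  forall v. forall p. (~K(v) | M(p))
The prefix is forall v forall p: 2 universal, 0 existential.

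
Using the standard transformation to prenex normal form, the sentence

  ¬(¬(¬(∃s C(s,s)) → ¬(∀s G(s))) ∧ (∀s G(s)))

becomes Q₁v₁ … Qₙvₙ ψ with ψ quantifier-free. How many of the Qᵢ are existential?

3

Eliminate → and ↔ using ¬ and ∨.
  ¬(¬(¬¬(∃s C(s,s)) ∨ ¬(∀s G(s))) ∧ (∀s G(s)))
Push ¬ through the quantifiers and connectives to reach negation normal form:
  (∃s C(s,s)) ∨ (∃s ¬G(s)) ∨ (∃s ¬G(s))
Standardize variables apart so no two quantifiers bind the same name: s↦y1, s↦q.
  (∃s C(s,s)) ∨ (∃y1 ¬G(y1)) ∨ (∃q ¬G(q))
Extract every quantifier outward, since the variables are now distinct and don't occur free across branches:
  ∃s ∃y1 ∃q (C(s,s) ∨ ¬G(y1) ∨ ¬G(q))
The prefix is ∃s ∃y1 ∃q: 0 universal, 3 existential.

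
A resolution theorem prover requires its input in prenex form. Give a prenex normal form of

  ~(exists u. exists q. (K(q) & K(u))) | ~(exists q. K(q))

forall u. forall q. forall r. (~K(q) | ~K(u) | ~K(r))

Drive negations inward (¬∀x A ≡ ∃x ¬A, ¬∃x A ≡ ∀x ¬A, De Morgan for ∧/∨):
  (forall u. forall q. (~K(q) | ~K(u))) | (forall q. ~K(q))
Rename bound variables to avoid capture: q↦r.
  (forall u. forall q. (~K(q) | ~K(u))) | (forall r. ~K(r))
Extract every quantifier outward, since the variables are now distinct and don't occur free across branches:
  forall u. forall q. forall r. (~K(q) | ~K(u) | ~K(r))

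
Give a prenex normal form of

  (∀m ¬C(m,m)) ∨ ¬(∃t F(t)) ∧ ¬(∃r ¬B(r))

∀m ∀t ∀r (¬C(m,m) ∨ ¬F(t) ∧ B(r))

Move each ¬ inward, flipping quantifiers it crosses:
  (∀m ¬C(m,m)) ∨ (∀t ¬F(t)) ∧ (∀r B(r))
All bound variables are already distinct, so no renaming is needed.
Finally move all quantifiers to the prefix:
  ∀m ∀t ∀r (¬C(m,m) ∨ ¬F(t) ∧ B(r))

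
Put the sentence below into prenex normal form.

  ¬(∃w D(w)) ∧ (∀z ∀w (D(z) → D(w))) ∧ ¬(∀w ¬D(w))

∀w ∀z ∀u ∃q (¬D(w) ∧ (¬D(z) ∨ D(u)) ∧ D(q))

Eliminate → and ↔ using ¬ and ∨.
  ¬(∃w D(w)) ∧ (∀z ∀w (¬D(z) ∨ D(w))) ∧ ¬(∀w ¬D(w))
Move each ¬ inward, flipping quantifiers it crosses:
  (∀w ¬D(w)) ∧ (∀z ∀w (¬D(z) ∨ D(w))) ∧ (∃w D(w))
Standardize variables apart so no two quantifiers bind the same name: w↦u, w↦q.
  (∀w ¬D(w)) ∧ (∀z ∀u (¬D(z) ∨ D(u))) ∧ (∃q D(q))
Pull the quantifiers to the front (each side's bound variable is not free in the other side):
  ∀w ∀z ∀u ∃q (¬D(w) ∧ (¬D(z) ∨ D(u)) ∧ D(q))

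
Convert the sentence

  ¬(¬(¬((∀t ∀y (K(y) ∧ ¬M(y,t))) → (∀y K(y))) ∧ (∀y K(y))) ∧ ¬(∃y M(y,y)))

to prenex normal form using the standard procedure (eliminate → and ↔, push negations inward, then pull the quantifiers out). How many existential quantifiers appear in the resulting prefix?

First replace A → B with ¬A ∨ B.
  ¬(¬(¬(¬(∀t ∀y (K(y) ∧ ¬M(y,t))) ∨ (∀y K(y))) ∧ (∀y K(y))) ∧ ¬(∃y M(y,y)))
Move each ¬ inward, flipping quantifiers it crosses:
  (∀t ∀y (K(y) ∧ ¬M(y,t))) ∧ (∃y ¬K(y)) ∧ (∀y K(y)) ∨ (∃y M(y,y))
Standardize variables apart so no two quantifiers bind the same name: y↦c, y↦y1, y↦s.
  (∀t ∀y (K(y) ∧ ¬M(y,t))) ∧ (∃c ¬K(c)) ∧ (∀y1 K(y1)) ∨ (∃s M(s,s))
Pull the quantifiers to the front (each side's bound variable is not free in the other side):
  ∀t ∀y ∃c ∀y1 ∃s (K(y) ∧ ¬M(y,t) ∧ ¬K(c) ∧ K(y1) ∨ M(s,s))
The prefix is ∀t ∀y ∃c ∀y1 ∃s: 3 universal, 2 existential.

2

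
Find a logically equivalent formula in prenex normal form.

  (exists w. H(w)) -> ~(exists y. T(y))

Rewrite implications/biconditionals: A → B as ¬A ∨ B.
  ~(exists w. H(w)) | ~(exists y. T(y))
Push ¬ through the quantifiers and connectives to reach negation normal form:
  (forall w. ~H(w)) | (forall y. ~T(y))
All bound variables are already distinct, so no renaming is needed.
Pull the quantifiers to the front (each side's bound variable is not free in the other side):
  forall w. forall y. (~H(w) | ~T(y))

forall w. forall y. (~H(w) | ~T(y))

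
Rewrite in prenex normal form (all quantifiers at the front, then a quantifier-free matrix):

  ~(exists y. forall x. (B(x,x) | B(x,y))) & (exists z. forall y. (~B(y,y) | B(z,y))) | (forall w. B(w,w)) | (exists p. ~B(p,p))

Push ¬ through the quantifiers and connectives to reach negation normal form:
  (forall y. exists x. (~B(x,x) & ~B(x,y))) & (exists z. forall y. (~B(y,y) | B(z,y))) | (forall w. B(w,w)) | (exists p. ~B(p,p))
Give each quantifier a distinct variable: y↦b.
  (forall y. exists x. (~B(x,x) & ~B(x,y))) & (exists z. forall b. (~B(b,b) | B(z,b))) | (forall w. B(w,w)) | (exists p. ~B(p,p))
Extract every quantifier outward, since the variables are now distinct and don't occur free across branches:
  forall y. exists x. exists z. forall b. forall w. exists p. (~B(x,x) & ~B(x,y) & (~B(b,b) | B(z,b)) | B(w,w) | ~B(p,p))

forall y. exists x. exists z. forall b. forall w. exists p. (~B(x,x) & ~B(x,y) & (~B(b,b) | B(z,b)) | B(w,w) | ~B(p,p))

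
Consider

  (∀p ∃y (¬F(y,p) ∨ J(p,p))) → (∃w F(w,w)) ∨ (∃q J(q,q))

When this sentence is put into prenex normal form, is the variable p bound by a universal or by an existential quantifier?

Rewrite implications/biconditionals: A → B as ¬A ∨ B.
  ¬(∀p ∃y (¬F(y,p) ∨ J(p,p))) ∨ (∃w F(w,w)) ∨ (∃q J(q,q))
Move each ¬ inward, flipping quantifiers it crosses:
  (∃p ∀y (F(y,p) ∧ ¬J(p,p))) ∨ (∃w F(w,w)) ∨ (∃q J(q,q))
All bound variables are already distinct, so no renaming is needed.
Pull the quantifiers to the front (each side's bound variable is not free in the other side):
  ∃p ∀y ∃w ∃q (F(y,p) ∧ ¬J(p,p) ∨ F(w,w) ∨ J(q,q))
The quantifier ∀p sits under an odd number of negations (counting the antecedent side of each →), so it flips to ∃p.

existential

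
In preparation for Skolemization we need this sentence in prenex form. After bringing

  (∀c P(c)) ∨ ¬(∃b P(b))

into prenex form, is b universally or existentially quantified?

Push ¬ through the quantifiers and connectives to reach negation normal form:
  (∀c P(c)) ∨ (∀b ¬P(b))
All bound variables are already distinct, so no renaming is needed.
Extract every quantifier outward, since the variables are now distinct and don't occur free across branches:
  ∀c ∀b (P(c) ∨ ¬P(b))
The quantifier ∃b sits under an odd number of negations, so it flips to ∀b.

universal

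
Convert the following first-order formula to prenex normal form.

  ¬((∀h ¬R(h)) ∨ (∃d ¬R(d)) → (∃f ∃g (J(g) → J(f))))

∀h ∃d ∀f ∀g ((¬R(h) ∨ ¬R(d)) ∧ J(g) ∧ ¬J(f))

Rewrite implications/biconditionals: A → B as ¬A ∨ B.
  ¬(¬((∀h ¬R(h)) ∨ (∃d ¬R(d))) ∨ (∃f ∃g (¬J(g) ∨ J(f))))
Move each ¬ inward, flipping quantifiers it crosses:
  ((∀h ¬R(h)) ∨ (∃d ¬R(d))) ∧ (∀f ∀g (J(g) ∧ ¬J(f)))
Extract every quantifier outward, since the variables are now distinct and don't occur free across branches:
  ∀h ∃d ∀f ∀g ((¬R(h) ∨ ¬R(d)) ∧ J(g) ∧ ¬J(f))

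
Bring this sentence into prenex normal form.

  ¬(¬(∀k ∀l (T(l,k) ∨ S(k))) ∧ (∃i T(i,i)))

Move each ¬ inward, flipping quantifiers it crosses:
  (∀k ∀l (T(l,k) ∨ S(k))) ∨ (∀i ¬T(i,i))
All bound variables are already distinct, so no renaming is needed.
Finally move all quantifiers to the prefix:
  ∀k ∀l ∀i (T(l,k) ∨ S(k) ∨ ¬T(i,i))

∀k ∀l ∀i (T(l,k) ∨ S(k) ∨ ¬T(i,i))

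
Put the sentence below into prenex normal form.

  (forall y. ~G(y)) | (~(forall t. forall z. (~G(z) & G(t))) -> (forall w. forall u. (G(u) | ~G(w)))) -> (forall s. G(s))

Eliminate → and ↔ using ¬ and ∨.
  ~((forall y. ~G(y)) | ~~(forall t. forall z. (~G(z) & G(t))) | (forall w. forall u. (G(u) | ~G(w)))) | (forall s. G(s))
Move each ¬ inward, flipping quantifiers it crosses:
  (exists y. G(y)) & (exists t. exists z. (G(z) | ~G(t))) & (exists w. exists u. (~G(u) & G(w))) | (forall s. G(s))
Pull the quantifiers to the front (each side's bound variable is not free in the other side):
  exists y. exists t. exists z. exists w. exists u. forall s. (G(y) & (G(z) | ~G(t)) & ~G(u) & G(w) | G(s))

exists y. exists t. exists z. exists w. exists u. forall s. (G(y) & (G(z) | ~G(t)) & ~G(u) & G(w) | G(s))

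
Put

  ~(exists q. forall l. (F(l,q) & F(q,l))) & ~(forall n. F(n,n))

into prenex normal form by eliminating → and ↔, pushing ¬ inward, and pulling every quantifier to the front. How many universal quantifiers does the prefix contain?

Drive negations inward (¬∀x A ≡ ∃x ¬A, ¬∃x A ≡ ∀x ¬A, De Morgan for ∧/∨):
  (forall q. exists l. (~F(l,q) | ~F(q,l))) & (exists n. ~F(n,n))
Finally move all quantifiers to the prefix:
  forall q. exists l. exists n. ((~F(l,q) | ~F(q,l)) & ~F(n,n))
The prefix is forall q exists l exists n: 1 universal, 2 existential.

1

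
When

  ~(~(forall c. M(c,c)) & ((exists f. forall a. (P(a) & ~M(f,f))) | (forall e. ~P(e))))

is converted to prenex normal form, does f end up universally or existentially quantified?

universal

Push ¬ through the quantifiers and connectives to reach negation normal form:
  (forall c. M(c,c)) | (forall f. exists a. (~P(a) | M(f,f))) & (exists e. P(e))
All bound variables are already distinct, so no renaming is needed.
Extract every quantifier outward, since the variables are now distinct and don't occur free across branches:
  forall c. forall f. exists a. exists e. (M(c,c) | (~P(a) | M(f,f)) & P(e))
The quantifier exists f sits under an odd number of negations, so it flips to forall f.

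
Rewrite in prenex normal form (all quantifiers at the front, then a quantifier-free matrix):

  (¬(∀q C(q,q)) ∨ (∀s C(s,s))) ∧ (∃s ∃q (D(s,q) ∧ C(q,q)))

Push ¬ through the quantifiers and connectives to reach negation normal form:
  ((∃q ¬C(q,q)) ∨ (∀s C(s,s))) ∧ (∃s ∃q (D(s,q) ∧ C(q,q)))
Rename bound variables to avoid capture: s↦b, q↦y.
  ((∃q ¬C(q,q)) ∨ (∀s C(s,s))) ∧ (∃b ∃y (D(b,y) ∧ C(y,y)))
Pull the quantifiers to the front (each side's bound variable is not free in the other side):
  ∃q ∀s ∃b ∃y ((¬C(q,q) ∨ C(s,s)) ∧ D(b,y) ∧ C(y,y))

∃q ∀s ∃b ∃y ((¬C(q,q) ∨ C(s,s)) ∧ D(b,y) ∧ C(y,y))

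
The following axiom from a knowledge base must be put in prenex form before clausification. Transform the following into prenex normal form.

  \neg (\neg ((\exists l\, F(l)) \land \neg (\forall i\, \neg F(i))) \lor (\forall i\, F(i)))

Move each ¬ inward, flipping quantifiers it crosses:
  (\exists l\, F(l)) \land (\exists i\, F(i)) \land (\exists i\, \neg F(i))
Standardize variables apart so no two quantifiers bind the same name: i↦u.
  (\exists l\, F(l)) \land (\exists i\, F(i)) \land (\exists u\, \neg F(u))
Pull the quantifiers to the front (each side's bound variable is not free in the other side):
  \exists l\, \exists i\, \exists u\, (F(l) \land F(i) \land \neg F(u))

\exists l\, \exists i\, \exists u\, (F(l) \land F(i) \land \neg F(u))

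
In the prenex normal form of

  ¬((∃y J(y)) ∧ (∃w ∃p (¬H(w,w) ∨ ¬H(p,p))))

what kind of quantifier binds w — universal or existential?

universal

Push ¬ through the quantifiers and connectives to reach negation normal form:
  (∀y ¬J(y)) ∨ (∀w ∀p (H(w,w) ∧ H(p,p)))
Pull the quantifiers to the front (each side's bound variable is not free in the other side):
  ∀y ∀w ∀p (¬J(y) ∨ H(w,w) ∧ H(p,p))
The quantifier ∃w sits under an odd number of negations, so it flips to ∀w.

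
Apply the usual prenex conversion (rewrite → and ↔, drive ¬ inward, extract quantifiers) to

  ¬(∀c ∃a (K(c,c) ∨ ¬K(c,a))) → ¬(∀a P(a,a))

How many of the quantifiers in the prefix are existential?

First replace A → B with ¬A ∨ B.
  ¬¬(∀c ∃a (K(c,c) ∨ ¬K(c,a))) ∨ ¬(∀a P(a,a))
Push ¬ through the quantifiers and connectives to reach negation normal form:
  (∀c ∃a (K(c,c) ∨ ¬K(c,a))) ∨ (∃a ¬P(a,a))
Standardize variables apart so no two quantifiers bind the same name: a↦z1.
  (∀c ∃a (K(c,c) ∨ ¬K(c,a))) ∨ (∃z1 ¬P(z1,z1))
Extract every quantifier outward, since the variables are now distinct and don't occur free across branches:
  ∀c ∃a ∃z1 (K(c,c) ∨ ¬K(c,a) ∨ ¬P(z1,z1))
The prefix is ∀c ∃a ∃z1: 1 universal, 2 existential.

2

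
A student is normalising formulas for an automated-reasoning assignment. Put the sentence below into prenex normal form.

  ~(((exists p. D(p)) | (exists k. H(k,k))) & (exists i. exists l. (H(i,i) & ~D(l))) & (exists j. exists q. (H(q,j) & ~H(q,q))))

Push ¬ through the quantifiers and connectives to reach negation normal form:
  (forall p. ~D(p)) & (forall k. ~H(k,k)) | (forall i. forall l. (~H(i,i) | D(l))) | (forall j. forall q. (~H(q,j) | H(q,q)))
Finally move all quantifiers to the prefix:
  forall p. forall k. forall i. forall l. forall j. forall q. (~D(p) & ~H(k,k) | ~H(i,i) | D(l) | ~H(q,j) | H(q,q))

forall p. forall k. forall i. forall l. forall j. forall q. (~D(p) & ~H(k,k) | ~H(i,i) | D(l) | ~H(q,j) | H(q,q))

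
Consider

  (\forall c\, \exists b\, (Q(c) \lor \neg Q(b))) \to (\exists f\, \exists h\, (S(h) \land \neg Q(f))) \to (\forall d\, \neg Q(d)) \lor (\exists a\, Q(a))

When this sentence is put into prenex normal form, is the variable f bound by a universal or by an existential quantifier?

Rewrite implications/biconditionals: A → B as ¬A ∨ B.
  \neg (\forall c\, \exists b\, (Q(c) \lor \neg Q(b))) \lor \neg (\exists f\, \exists h\, (S(h) \land \neg Q(f))) \lor (\forall d\, \neg Q(d)) \lor (\exists a\, Q(a))
Move each ¬ inward, flipping quantifiers it crosses:
  (\exists c\, \forall b\, (\neg Q(c) \land Q(b))) \lor (\forall f\, \forall h\, (\neg S(h) \lor Q(f))) \lor (\forall d\, \neg Q(d)) \lor (\exists a\, Q(a))
All bound variables are already distinct, so no renaming is needed.
Finally move all quantifiers to the prefix:
  \exists c\, \forall b\, \forall f\, \forall h\, \forall d\, \exists a\, (\neg Q(c) \land Q(b) \lor \neg S(h) \lor Q(f) \lor \neg Q(d) \lor Q(a))
The quantifier \exists f sits under an odd number of negations (counting the antecedent side of each →), so it flips to \forall f.

universal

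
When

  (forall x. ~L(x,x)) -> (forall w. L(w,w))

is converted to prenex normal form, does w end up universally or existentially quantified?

Eliminate → and ↔ using ¬ and ∨.
  ~(forall x. ~L(x,x)) | (forall w. L(w,w))
Push ¬ through the quantifiers and connectives to reach negation normal form:
  (exists x. L(x,x)) | (forall w. L(w,w))
All bound variables are already distinct, so no renaming is needed.
Extract every quantifier outward, since the variables are now distinct and don't occur free across branches:
  exists x. forall w. (L(x,x) | L(w,w))
The quantifier forall w sits under an even number of negations (counting the antecedent side of each →), so it remains universal.

universal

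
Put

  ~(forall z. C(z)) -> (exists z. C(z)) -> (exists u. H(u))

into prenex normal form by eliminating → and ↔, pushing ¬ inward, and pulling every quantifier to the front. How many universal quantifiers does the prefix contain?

Rewrite implications/biconditionals: A → B as ¬A ∨ B.
  ~~(forall z. C(z)) | ~(exists z. C(z)) | (exists u. H(u))
Push ¬ through the quantifiers and connectives to reach negation normal form:
  (forall z. C(z)) | (forall z. ~C(z)) | (exists u. H(u))
Give each quantifier a distinct variable: z↦w.
  (forall z. C(z)) | (forall w. ~C(w)) | (exists u. H(u))
Extract every quantifier outward, since the variables are now distinct and don't occur free across branches:
  forall z. forall w. exists u. (C(z) | ~C(w) | H(u))
The prefix is forall z forall w exists u: 2 universal, 1 existential.

2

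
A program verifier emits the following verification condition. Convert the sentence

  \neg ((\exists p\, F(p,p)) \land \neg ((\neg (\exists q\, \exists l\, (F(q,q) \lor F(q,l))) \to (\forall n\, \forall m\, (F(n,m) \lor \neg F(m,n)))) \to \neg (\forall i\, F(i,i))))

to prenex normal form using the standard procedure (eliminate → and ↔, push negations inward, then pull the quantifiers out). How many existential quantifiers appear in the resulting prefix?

3

First replace A → B with ¬A ∨ B.
  \neg ((\exists p\, F(p,p)) \land \neg (\neg (\neg \neg (\exists q\, \exists l\, (F(q,q) \lor F(q,l))) \lor (\forall n\, \forall m\, (F(n,m) \lor \neg F(m,n)))) \lor \neg (\forall i\, F(i,i))))
Move each ¬ inward, flipping quantifiers it crosses:
  (\forall p\, \neg F(p,p)) \lor (\forall q\, \forall l\, (\neg F(q,q) \land \neg F(q,l))) \land (\exists n\, \exists m\, (\neg F(n,m) \land F(m,n))) \lor (\exists i\, \neg F(i,i))
Pull the quantifiers to the front (each side's bound variable is not free in the other side):
  \forall p\, \forall q\, \forall l\, \exists n\, \exists m\, \exists i\, (\neg F(p,p) \lor \neg F(q,q) \land \neg F(q,l) \land \neg F(n,m) \land F(m,n) \lor \neg F(i,i))
The prefix is \forall p \forall q \forall l \exists n \exists m \exists i: 3 universal, 3 existential.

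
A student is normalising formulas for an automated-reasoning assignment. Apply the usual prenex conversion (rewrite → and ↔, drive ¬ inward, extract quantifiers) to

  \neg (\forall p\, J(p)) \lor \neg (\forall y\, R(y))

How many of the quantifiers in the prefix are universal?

Push ¬ through the quantifiers and connectives to reach negation normal form:
  (\exists p\, \neg J(p)) \lor (\exists y\, \neg R(y))
All bound variables are already distinct, so no renaming is needed.
Extract every quantifier outward, since the variables are now distinct and don't occur free across branches:
  \exists p\, \exists y\, (\neg J(p) \lor \neg R(y))
The prefix is \exists p \exists y: 0 universal, 2 existential.

0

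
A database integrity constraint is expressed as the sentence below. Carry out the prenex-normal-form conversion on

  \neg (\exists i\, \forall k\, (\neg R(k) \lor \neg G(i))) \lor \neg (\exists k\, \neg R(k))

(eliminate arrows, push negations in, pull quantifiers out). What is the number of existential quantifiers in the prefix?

Push ¬ through the quantifiers and connectives to reach negation normal form:
  (\forall i\, \exists k\, (R(k) \land G(i))) \lor (\forall k\, R(k))
Give each quantifier a distinct variable: k↦t.
  (\forall i\, \exists k\, (R(k) \land G(i))) \lor (\forall t\, R(t))
Finally move all quantifiers to the prefix:
  \forall i\, \exists k\, \forall t\, (R(k) \land G(i) \lor R(t))
The prefix is \forall i \exists k \forall t: 2 universal, 1 existential.

1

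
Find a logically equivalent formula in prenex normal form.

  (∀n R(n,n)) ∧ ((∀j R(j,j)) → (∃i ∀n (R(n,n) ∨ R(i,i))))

Rewrite implications/biconditionals: A → B as ¬A ∨ B.
  (∀n R(n,n)) ∧ (¬(∀j R(j,j)) ∨ (∃i ∀n (R(n,n) ∨ R(i,i))))
Push ¬ through the quantifiers and connectives to reach negation normal form:
  (∀n R(n,n)) ∧ ((∃j ¬R(j,j)) ∨ (∃i ∀n (R(n,n) ∨ R(i,i))))
Rename bound variables to avoid capture: n↦u.
  (∀n R(n,n)) ∧ ((∃j ¬R(j,j)) ∨ (∃i ∀u (R(u,u) ∨ R(i,i))))
Finally move all quantifiers to the prefix:
  ∀n ∃j ∃i ∀u (R(n,n) ∧ (¬R(j,j) ∨ R(u,u) ∨ R(i,i)))

∀n ∃j ∃i ∀u (R(n,n) ∧ (¬R(j,j) ∨ R(u,u) ∨ R(i,i)))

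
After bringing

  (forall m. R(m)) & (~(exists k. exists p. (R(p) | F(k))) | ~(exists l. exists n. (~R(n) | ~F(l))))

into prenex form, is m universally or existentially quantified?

Drive negations inward (¬∀x A ≡ ∃x ¬A, ¬∃x A ≡ ∀x ¬A, De Morgan for ∧/∨):
  (forall m. R(m)) & ((forall k. forall p. (~R(p) & ~F(k))) | (forall l. forall n. (R(n) & F(l))))
All bound variables are already distinct, so no renaming is needed.
Finally move all quantifiers to the prefix:
  forall m. forall k. forall p. forall l. forall n. (R(m) & (~R(p) & ~F(k) | R(n) & F(l)))
The quantifier forall m sits under an even number of negations, so it remains universal.

universal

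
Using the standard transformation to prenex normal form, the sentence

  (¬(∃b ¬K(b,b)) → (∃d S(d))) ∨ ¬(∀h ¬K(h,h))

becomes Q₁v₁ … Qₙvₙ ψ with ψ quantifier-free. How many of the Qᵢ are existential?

3

Rewrite implications/biconditionals: A → B as ¬A ∨ B.
  ¬¬(∃b ¬K(b,b)) ∨ (∃d S(d)) ∨ ¬(∀h ¬K(h,h))
Push ¬ through the quantifiers and connectives to reach negation normal form:
  (∃b ¬K(b,b)) ∨ (∃d S(d)) ∨ (∃h K(h,h))
All bound variables are already distinct, so no renaming is needed.
Pull the quantifiers to the front (each side's bound variable is not free in the other side):
  ∃b ∃d ∃h (¬K(b,b) ∨ S(d) ∨ K(h,h))
The prefix is ∃b ∃d ∃h: 0 universal, 3 existential.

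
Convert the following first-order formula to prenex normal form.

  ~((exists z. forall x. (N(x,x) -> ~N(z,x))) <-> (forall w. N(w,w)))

Eliminate → and ↔ using ¬ and ∨; A ↔ B as (¬A ∨ B) ∧ (¬B ∨ A).
  ~((~(exists z. forall x. (~N(x,x) | ~N(z,x))) | (forall w. N(w,w))) & (~(forall w. N(w,w)) | (exists z. forall x. (~N(x,x) | ~N(z,x)))))
Push ¬ through the quantifiers and connectives to reach negation normal form:
  (exists z. forall x. (~N(x,x) | ~N(z,x))) & (exists w. ~N(w,w)) | (forall w. N(w,w)) & (forall z. exists x. (N(x,x) & N(z,x)))
Rename bound variables to avoid capture: w↦v1, z↦b, x↦p.
  (exists z. forall x. (~N(x,x) | ~N(z,x))) & (exists w. ~N(w,w)) | (forall v1. N(v1,v1)) & (forall b. exists p. (N(p,p) & N(b,p)))
Finally move all quantifiers to the prefix:
  exists z. forall x. exists w. forall v1. forall b. exists p. ((~N(x,x) | ~N(z,x)) & ~N(w,w) | N(v1,v1) & N(p,p) & N(b,p))

exists z. forall x. exists w. forall v1. forall b. exists p. ((~N(x,x) | ~N(z,x)) & ~N(w,w) | N(v1,v1) & N(p,p) & N(b,p))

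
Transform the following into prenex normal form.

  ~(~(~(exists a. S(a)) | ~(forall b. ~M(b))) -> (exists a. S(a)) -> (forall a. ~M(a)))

First replace A → B with ¬A ∨ B.
  ~(~~(~(exists a. S(a)) | ~(forall b. ~M(b))) | ~(exists a. S(a)) | (forall a. ~M(a)))
Push ¬ through the quantifiers and connectives to reach negation normal form:
  (exists a. S(a)) & (forall b. ~M(b)) & (exists a. S(a)) & (exists a. M(a))
Standardize variables apart so no two quantifiers bind the same name: a↦q, a↦y.
  (exists a. S(a)) & (forall b. ~M(b)) & (exists q. S(q)) & (exists y. M(y))
Pull the quantifiers to the front (each side's bound variable is not free in the other side):
  exists a. forall b. exists q. exists y. (S(a) & ~M(b) & S(q) & M(y))

exists a. forall b. exists q. exists y. (S(a) & ~M(b) & S(q) & M(y))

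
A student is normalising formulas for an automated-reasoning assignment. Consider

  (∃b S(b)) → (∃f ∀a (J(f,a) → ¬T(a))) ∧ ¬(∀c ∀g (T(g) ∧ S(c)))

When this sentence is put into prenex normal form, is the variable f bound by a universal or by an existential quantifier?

existential

First replace A → B with ¬A ∨ B.
  ¬(∃b S(b)) ∨ (∃f ∀a (¬J(f,a) ∨ ¬T(a))) ∧ ¬(∀c ∀g (T(g) ∧ S(c)))
Drive negations inward (¬∀x A ≡ ∃x ¬A, ¬∃x A ≡ ∀x ¬A, De Morgan for ∧/∨):
  (∀b ¬S(b)) ∨ (∃f ∀a (¬J(f,a) ∨ ¬T(a))) ∧ (∃c ∃g (¬T(g) ∨ ¬S(c)))
Extract every quantifier outward, since the variables are now distinct and don't occur free across branches:
  ∀b ∃f ∀a ∃c ∃g (¬S(b) ∨ (¬J(f,a) ∨ ¬T(a)) ∧ (¬T(g) ∨ ¬S(c)))
The quantifier ∃f sits under an even number of negations (counting the antecedent side of each →), so it remains existential.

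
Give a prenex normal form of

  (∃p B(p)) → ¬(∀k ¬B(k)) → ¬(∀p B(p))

∀p ∀k ∃v (¬B(p) ∨ ¬B(k) ∨ ¬B(v))

First replace A → B with ¬A ∨ B.
  ¬(∃p B(p)) ∨ ¬¬(∀k ¬B(k)) ∨ ¬(∀p B(p))
Push ¬ through the quantifiers and connectives to reach negation normal form:
  (∀p ¬B(p)) ∨ (∀k ¬B(k)) ∨ (∃p ¬B(p))
Rename bound variables to avoid capture: p↦v.
  (∀p ¬B(p)) ∨ (∀k ¬B(k)) ∨ (∃v ¬B(v))
Extract every quantifier outward, since the variables are now distinct and don't occur free across branches:
  ∀p ∀k ∃v (¬B(p) ∨ ¬B(k) ∨ ¬B(v))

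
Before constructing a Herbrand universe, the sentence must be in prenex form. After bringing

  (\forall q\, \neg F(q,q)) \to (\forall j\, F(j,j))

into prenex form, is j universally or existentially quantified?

universal

Rewrite implications/biconditionals: A → B as ¬A ∨ B.
  \neg (\forall q\, \neg F(q,q)) \lor (\forall j\, F(j,j))
Drive negations inward (¬∀x A ≡ ∃x ¬A, ¬∃x A ≡ ∀x ¬A, De Morgan for ∧/∨):
  (\exists q\, F(q,q)) \lor (\forall j\, F(j,j))
All bound variables are already distinct, so no renaming is needed.
Pull the quantifiers to the front (each side's bound variable is not free in the other side):
  \exists q\, \forall j\, (F(q,q) \lor F(j,j))
The quantifier \forall j sits under an even number of negations (counting the antecedent side of each →), so it remains universal.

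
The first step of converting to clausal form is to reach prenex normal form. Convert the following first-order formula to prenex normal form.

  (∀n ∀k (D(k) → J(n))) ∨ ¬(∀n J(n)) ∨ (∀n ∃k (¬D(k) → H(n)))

∀n ∀k ∃z ∀t ∃s (¬D(k) ∨ J(n) ∨ ¬J(z) ∨ D(s) ∨ H(t))

Eliminate → and ↔ using ¬ and ∨.
  (∀n ∀k (¬D(k) ∨ J(n))) ∨ ¬(∀n J(n)) ∨ (∀n ∃k (¬¬D(k) ∨ H(n)))
Move each ¬ inward, flipping quantifiers it crosses:
  (∀n ∀k (¬D(k) ∨ J(n))) ∨ (∃n ¬J(n)) ∨ (∀n ∃k (D(k) ∨ H(n)))
Standardize variables apart so no two quantifiers bind the same name: n↦z, n↦t, k↦s.
  (∀n ∀k (¬D(k) ∨ J(n))) ∨ (∃z ¬J(z)) ∨ (∀t ∃s (D(s) ∨ H(t)))
Pull the quantifiers to the front (each side's bound variable is not free in the other side):
  ∀n ∀k ∃z ∀t ∃s (¬D(k) ∨ J(n) ∨ ¬J(z) ∨ D(s) ∨ H(t))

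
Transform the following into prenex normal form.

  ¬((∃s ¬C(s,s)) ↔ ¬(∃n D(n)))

Rewrite implications/biconditionals: A → B as ¬A ∨ B; A ↔ B as (¬A ∨ B) ∧ (¬B ∨ A).
  ¬((¬(∃s ¬C(s,s)) ∨ ¬(∃n D(n))) ∧ (¬¬(∃n D(n)) ∨ (∃s ¬C(s,s))))
Push ¬ through the quantifiers and connectives to reach negation normal form:
  (∃s ¬C(s,s)) ∧ (∃n D(n)) ∨ (∀n ¬D(n)) ∧ (∀s C(s,s))
Rename bound variables to avoid capture: n↦b, s↦a.
  (∃s ¬C(s,s)) ∧ (∃n D(n)) ∨ (∀b ¬D(b)) ∧ (∀a C(a,a))
Pull the quantifiers to the front (each side's bound variable is not free in the other side):
  ∃s ∃n ∀b ∀a (¬C(s,s) ∧ D(n) ∨ ¬D(b) ∧ C(a,a))

∃s ∃n ∀b ∀a (¬C(s,s) ∧ D(n) ∨ ¬D(b) ∧ C(a,a))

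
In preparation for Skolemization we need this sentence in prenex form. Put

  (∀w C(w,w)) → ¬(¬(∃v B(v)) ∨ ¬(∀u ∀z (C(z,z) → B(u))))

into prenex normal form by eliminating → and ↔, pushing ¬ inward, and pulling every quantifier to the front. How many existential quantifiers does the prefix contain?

2

Rewrite implications/biconditionals: A → B as ¬A ∨ B.
  ¬(∀w C(w,w)) ∨ ¬(¬(∃v B(v)) ∨ ¬(∀u ∀z (¬C(z,z) ∨ B(u))))
Push ¬ through the quantifiers and connectives to reach negation normal form:
  (∃w ¬C(w,w)) ∨ (∃v B(v)) ∧ (∀u ∀z (¬C(z,z) ∨ B(u)))
All bound variables are already distinct, so no renaming is needed.
Finally move all quantifiers to the prefix:
  ∃w ∃v ∀u ∀z (¬C(w,w) ∨ B(v) ∧ (¬C(z,z) ∨ B(u)))
The prefix is ∃w ∃v ∀u ∀z: 2 universal, 2 existential.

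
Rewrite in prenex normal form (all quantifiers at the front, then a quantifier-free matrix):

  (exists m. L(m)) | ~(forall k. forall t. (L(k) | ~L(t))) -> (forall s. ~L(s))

forall m. forall k. forall t. forall s. (~L(m) & (L(k) | ~L(t)) | ~L(s))

Rewrite implications/biconditionals: A → B as ¬A ∨ B.
  ~((exists m. L(m)) | ~(forall k. forall t. (L(k) | ~L(t)))) | (forall s. ~L(s))
Push ¬ through the quantifiers and connectives to reach negation normal form:
  (forall m. ~L(m)) & (forall k. forall t. (L(k) | ~L(t))) | (forall s. ~L(s))
Finally move all quantifiers to the prefix:
  forall m. forall k. forall t. forall s. (~L(m) & (L(k) | ~L(t)) | ~L(s))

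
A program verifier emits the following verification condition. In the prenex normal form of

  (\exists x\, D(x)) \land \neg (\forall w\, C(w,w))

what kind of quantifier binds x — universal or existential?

existential

Push ¬ through the quantifiers and connectives to reach negation normal form:
  (\exists x\, D(x)) \land (\exists w\, \neg C(w,w))
All bound variables are already distinct, so no renaming is needed.
Pull the quantifiers to the front (each side's bound variable is not free in the other side):
  \exists x\, \exists w\, (D(x) \land \neg C(w,w))
The quantifier \exists x sits under an even number of negations, so it remains existential.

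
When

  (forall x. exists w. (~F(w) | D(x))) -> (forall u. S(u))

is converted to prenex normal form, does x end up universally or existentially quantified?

existential

First replace A → B with ¬A ∨ B.
  ~(forall x. exists w. (~F(w) | D(x))) | (forall u. S(u))
Drive negations inward (¬∀x A ≡ ∃x ¬A, ¬∃x A ≡ ∀x ¬A, De Morgan for ∧/∨):
  (exists x. forall w. (F(w) & ~D(x))) | (forall u. S(u))
All bound variables are already distinct, so no renaming is needed.
Pull the quantifiers to the front (each side's bound variable is not free in the other side):
  exists x. forall w. forall u. (F(w) & ~D(x) | S(u))
The quantifier forall x sits under an odd number of negations (counting the antecedent side of each →), so it flips to exists x.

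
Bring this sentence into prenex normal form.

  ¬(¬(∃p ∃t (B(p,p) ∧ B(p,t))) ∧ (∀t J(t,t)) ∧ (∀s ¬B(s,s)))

∃p ∃t ∃x1 ∃s (B(p,p) ∧ B(p,t) ∨ ¬J(x1,x1) ∨ B(s,s))

Push ¬ through the quantifiers and connectives to reach negation normal form:
  (∃p ∃t (B(p,p) ∧ B(p,t))) ∨ (∃t ¬J(t,t)) ∨ (∃s B(s,s))
Standardize variables apart so no two quantifiers bind the same name: t↦x1.
  (∃p ∃t (B(p,p) ∧ B(p,t))) ∨ (∃x1 ¬J(x1,x1)) ∨ (∃s B(s,s))
Extract every quantifier outward, since the variables are now distinct and don't occur free across branches:
  ∃p ∃t ∃x1 ∃s (B(p,p) ∧ B(p,t) ∨ ¬J(x1,x1) ∨ B(s,s))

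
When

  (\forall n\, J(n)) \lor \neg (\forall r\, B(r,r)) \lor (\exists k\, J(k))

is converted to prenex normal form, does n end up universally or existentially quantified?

universal

Push ¬ through the quantifiers and connectives to reach negation normal form:
  (\forall n\, J(n)) \lor (\exists r\, \neg B(r,r)) \lor (\exists k\, J(k))
Pull the quantifiers to the front (each side's bound variable is not free in the other side):
  \forall n\, \exists r\, \exists k\, (J(n) \lor \neg B(r,r) \lor J(k))
The quantifier \forall n sits under an even number of negations, so it remains universal.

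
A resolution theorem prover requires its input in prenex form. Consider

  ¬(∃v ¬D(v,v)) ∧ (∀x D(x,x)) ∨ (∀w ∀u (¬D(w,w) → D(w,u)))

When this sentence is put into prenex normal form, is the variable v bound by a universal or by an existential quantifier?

universal

Rewrite implications/biconditionals: A → B as ¬A ∨ B.
  ¬(∃v ¬D(v,v)) ∧ (∀x D(x,x)) ∨ (∀w ∀u (¬¬D(w,w) ∨ D(w,u)))
Move each ¬ inward, flipping quantifiers it crosses:
  (∀v D(v,v)) ∧ (∀x D(x,x)) ∨ (∀w ∀u (D(w,w) ∨ D(w,u)))
All bound variables are already distinct, so no renaming is needed.
Pull the quantifiers to the front (each side's bound variable is not free in the other side):
  ∀v ∀x ∀w ∀u (D(v,v) ∧ D(x,x) ∨ D(w,w) ∨ D(w,u))
The quantifier ∃v sits under an odd number of negations (counting the antecedent side of each →), so it flips to ∀v.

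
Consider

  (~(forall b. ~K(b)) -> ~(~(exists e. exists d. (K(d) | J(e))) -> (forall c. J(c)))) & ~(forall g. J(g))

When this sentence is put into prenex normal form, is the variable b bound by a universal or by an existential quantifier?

universal

Rewrite implications/biconditionals: A → B as ¬A ∨ B.
  (~~(forall b. ~K(b)) | ~(~~(exists e. exists d. (K(d) | J(e))) | (forall c. J(c)))) & ~(forall g. J(g))
Move each ¬ inward, flipping quantifiers it crosses:
  ((forall b. ~K(b)) | (forall e. forall d. (~K(d) & ~J(e))) & (exists c. ~J(c))) & (exists g. ~J(g))
All bound variables are already distinct, so no renaming is needed.
Pull the quantifiers to the front (each side's bound variable is not free in the other side):
  forall b. forall e. forall d. exists c. exists g. ((~K(b) | ~K(d) & ~J(e) & ~J(c)) & ~J(g))
The quantifier forall b sits under an even number of negations (counting the antecedent side of each →), so it remains universal.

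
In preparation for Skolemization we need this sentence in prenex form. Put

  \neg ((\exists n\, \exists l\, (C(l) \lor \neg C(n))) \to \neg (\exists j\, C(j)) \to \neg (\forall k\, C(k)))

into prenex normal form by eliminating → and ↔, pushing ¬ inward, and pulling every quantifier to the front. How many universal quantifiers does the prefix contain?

2

First replace A → B with ¬A ∨ B.
  \neg (\neg (\exists n\, \exists l\, (C(l) \lor \neg C(n))) \lor \neg \neg (\exists j\, C(j)) \lor \neg (\forall k\, C(k)))
Drive negations inward (¬∀x A ≡ ∃x ¬A, ¬∃x A ≡ ∀x ¬A, De Morgan for ∧/∨):
  (\exists n\, \exists l\, (C(l) \lor \neg C(n))) \land (\forall j\, \neg C(j)) \land (\forall k\, C(k))
Pull the quantifiers to the front (each side's bound variable is not free in the other side):
  \exists n\, \exists l\, \forall j\, \forall k\, ((C(l) \lor \neg C(n)) \land \neg C(j) \land C(k))
The prefix is \exists n \exists l \forall j \forall k: 2 universal, 2 existential.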